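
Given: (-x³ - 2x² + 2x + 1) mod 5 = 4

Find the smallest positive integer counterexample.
Testing positive integers:
x = 1: LHS = (-1³ - 2·1² + 2·1 + 1) mod 5 = 0 mod 5 = 0; 0 = 4 — FAILS  ← smallest positive counterexample

Answer: x = 1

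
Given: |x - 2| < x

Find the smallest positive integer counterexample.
Testing positive integers:
x = 1: LHS = |1 - 2| = |-1| = 1; 1 < 1 — FAILS  ← smallest positive counterexample

Answer: x = 1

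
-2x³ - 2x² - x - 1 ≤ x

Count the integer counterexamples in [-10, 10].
Counterexamples in [-10, 10]: {-10, -9, -8, -7, -6, -5, -4, -3, -2, -1}.

Counting them gives 10 values.

Answer: 10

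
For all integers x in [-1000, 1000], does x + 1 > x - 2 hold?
Over all integers in [-1000, 1000], LHS − RHS is smallest at x = 0, where it equals 3:
x = 0: LHS = 0 + 1 = 1, RHS = 0 - 2 = -2; 1 > -2 — holds
At the ends of the range:
x = -1000: LHS = (-1000) + 1 = -999, RHS = (-1000) - 2 = -1002; -999 > -1002 — holds
x = 1000: LHS = 1000 + 1 = 1001, RHS = 1000 - 2 = 998; 1001 > 998 — holds
Hence LHS − RHS is never zero or negative, i.e. LHS > RHS throughout, so the relation holds for every integer in [-1000, 1000].

No counterexample exists.

Answer: True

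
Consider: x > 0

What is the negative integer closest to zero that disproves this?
Testing negative integers from -1 downward:
x = -1: -1 > 0 — FAILS  ← closest negative counterexample to 0

Answer: x = -1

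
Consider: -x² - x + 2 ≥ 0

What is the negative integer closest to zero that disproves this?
Testing negative integers from -1 downward:
x = -1: LHS = -(-1)² - (-1) + 2 = 2; 2 ≥ 0 — holds
x = -2: LHS = -(-2)² - (-2) + 2 = 0; 0 ≥ 0 — holds
x = -3: LHS = -(-3)² - (-3) + 2 = -4; -4 ≥ 0 — FAILS  ← closest negative counterexample to 0

Answer: x = -3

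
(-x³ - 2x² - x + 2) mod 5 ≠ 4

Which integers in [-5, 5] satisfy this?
Holds for: {-5, -4, -1, 0, 1, 4, 5}
Fails for: {-3, -2, 2, 3}

Answer: {-5, -4, -1, 0, 1, 4, 5}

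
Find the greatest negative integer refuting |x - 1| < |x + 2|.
Testing negative integers from -1 downward:
x = -1: LHS = |(-1) - 1| = |-2| = 2, RHS = |(-1) + 2| = |1| = 1; 2 < 1 — FAILS  ← closest negative counterexample to 0

Answer: x = -1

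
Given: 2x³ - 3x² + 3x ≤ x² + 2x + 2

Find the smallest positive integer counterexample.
Testing positive integers:
x = 1: LHS = 2·1³ - 3·1² + 3·1 = 2, RHS = 1² + 2·1 + 2 = 5; 2 ≤ 5 — holds
x = 2: LHS = 2·2³ - 3·2² + 3·2 = 10, RHS = 2² + 2·2 + 2 = 10; 10 ≤ 10 — holds
x = 3: LHS = 2·3³ - 3·3² + 3·3 = 36, RHS = 3² + 2·3 + 2 = 17; 36 ≤ 17 — FAILS  ← smallest positive counterexample

Answer: x = 3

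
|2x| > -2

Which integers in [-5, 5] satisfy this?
An absolute value is never negative, so the left side is ≥ 0 for every x, while the right side is -2. Tightest case in [-5, 5] is x = 0:
x = 0: LHS = |2·0| = |0| = 0; 0 > -2 — holds
Hence LHS − RHS is never zero or negative, i.e. LHS > RHS throughout, so the relation holds for every integer in [-5, 5].

Answer: All integers in [-5, 5]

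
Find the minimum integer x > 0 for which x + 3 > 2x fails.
Testing positive integers:
x = 1: LHS = 1 + 3 = 4, RHS = 2·1 = 2; 4 > 2 — holds
x = 2: LHS = 2 + 3 = 5, RHS = 2·2 = 4; 5 > 4 — holds
x = 3: LHS = 3 + 3 = 6, RHS = 2·3 = 6; 6 > 6 — FAILS  ← smallest positive counterexample

Answer: x = 3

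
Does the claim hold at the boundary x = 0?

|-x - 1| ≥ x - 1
x = 0: LHS = |-0 - 1| = |-1| = 1, RHS = 0 - 1 = -1; 1 ≥ -1 — holds

The relation is satisfied at x = 0.

Answer: Yes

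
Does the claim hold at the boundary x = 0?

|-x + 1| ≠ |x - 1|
x = 0: LHS = |-0 + 1| = |1| = 1, RHS = |0 - 1| = |-1| = 1; 1 ≠ 1 — FAILS

The relation fails at x = 0, so x = 0 is a counterexample.

Answer: No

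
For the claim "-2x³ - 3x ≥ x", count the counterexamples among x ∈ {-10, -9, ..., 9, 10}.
Counterexamples in [-10, 10]: {1, 2, 3, 4, 5, 6, 7, 8, 9, 10}.

Counting them gives 10 values.

Answer: 10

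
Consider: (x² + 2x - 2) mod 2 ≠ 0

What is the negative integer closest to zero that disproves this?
Testing negative integers from -1 downward:
x = -1: LHS = ((-1)² + 2·(-1) - 2) mod 2 = (-3) mod 2 = 1; 1 ≠ 0 — holds
x = -2: LHS = ((-2)² + 2·(-2) - 2) mod 2 = (-2) mod 2 = 0; 0 ≠ 0 — FAILS  ← closest negative counterexample to 0

Answer: x = -2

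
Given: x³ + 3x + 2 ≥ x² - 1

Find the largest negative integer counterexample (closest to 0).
Testing negative integers from -1 downward:
x = -1: LHS = (-1)³ + 3·(-1) + 2 = -2, RHS = (-1)² - 1 = 0; -2 ≥ 0 — FAILS  ← closest negative counterexample to 0

Answer: x = -1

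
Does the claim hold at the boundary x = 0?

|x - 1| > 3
x = 0: LHS = |0 - 1| = |-1| = 1; 1 > 3 — FAILS

The relation fails at x = 0, so x = 0 is a counterexample.

Answer: No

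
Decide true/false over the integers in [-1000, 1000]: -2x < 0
The claim fails at x = 0:
x = 0: LHS = -2·0 = 0; 0 < 0 — FAILS

Because a single integer refutes it, the statement is false.

Answer: False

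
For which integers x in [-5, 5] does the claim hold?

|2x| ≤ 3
Holds for: {-1, 0, 1}
Fails for: {-5, -4, -3, -2, 2, 3, 4, 5}

Answer: {-1, 0, 1}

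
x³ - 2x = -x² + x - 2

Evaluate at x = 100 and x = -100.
x = 100: LHS = 100³ - 2·100 = 999800, RHS = -100² + 100 - 2 = -9902; 999800 = -9902 — FAILS
x = -100: LHS = (-100)³ - 2·(-100) = -999800, RHS = -(-100)² + (-100) - 2 = -10102; -999800 = -10102 — FAILS

Answer: No, fails for both x = 100 and x = -100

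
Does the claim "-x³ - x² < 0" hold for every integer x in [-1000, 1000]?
The claim fails at x = 0:
x = 0: LHS = -0³ - 0² = 0; 0 < 0 — FAILS

Because a single integer refutes it, the statement is false.

Answer: False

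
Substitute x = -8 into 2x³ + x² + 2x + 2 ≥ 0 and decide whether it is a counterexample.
Substitute x = -8 into the relation:
x = -8: LHS = 2·(-8)³ + (-8)² + 2·(-8) + 2 = -974; -974 ≥ 0 — FAILS

Since the claim fails at x = -8, this value is a counterexample.

Answer: Yes, x = -8 is a counterexample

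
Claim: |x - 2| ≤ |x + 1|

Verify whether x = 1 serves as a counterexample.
Substitute x = 1 into the relation:
x = 1: LHS = |1 - 2| = |-1| = 1, RHS = |1 + 1| = |2| = 2; 1 ≤ 2 — holds

The claim holds here, so x = 1 is not a counterexample. (A counterexample exists elsewhere, e.g. x = 0.)

Answer: No, x = 1 is not a counterexample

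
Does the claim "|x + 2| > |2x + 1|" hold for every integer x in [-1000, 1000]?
The claim fails at x = 1:
x = 1: LHS = |1 + 2| = |3| = 3, RHS = |2·1 + 1| = |3| = 3; 3 > 3 — FAILS

Because a single integer refutes it, the statement is false.

Answer: False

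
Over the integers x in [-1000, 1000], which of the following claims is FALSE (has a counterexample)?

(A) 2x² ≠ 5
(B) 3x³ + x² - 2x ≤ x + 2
(A) Track d = LHS − RHS over the integers in [-1000, 1000]. Equality would need d = 0, but d changes sign only between consecutive integers, jumping over 0:
x = -2: LHS = 2·(-2)² = 8; 8 ≠ 5 — holds  (d = 3)
x = -1: LHS = 2·(-1)² = 2; 2 ≠ 5 — holds  (d = -3)
x = 1: LHS = 2·1² = 2; 2 ≠ 5 — holds  (d = -3)
x = 2: LHS = 2·2² = 8; 8 ≠ 5 — holds  (d = 3)
Away from these crossings d keeps a constant sign, and checking every integer in [-1000, 1000] confirms d ≠ 0 throughout. Hence the two sides are never equal, so the relation holds for every integer in [-1000, 1000].

(B) x = 2: LHS = 3·2³ + 2² - 2·2 = 24, RHS = 2 + 2 = 4; 24 ≤ 4 — FAILS

Only (B) has a counterexample.

Answer: B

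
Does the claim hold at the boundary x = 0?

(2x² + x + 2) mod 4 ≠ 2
x = 0: LHS = (2·0² + 0 + 2) mod 4 = 2 mod 4 = 2; 2 ≠ 2 — FAILS

The relation fails at x = 0, so x = 0 is a counterexample.

Answer: No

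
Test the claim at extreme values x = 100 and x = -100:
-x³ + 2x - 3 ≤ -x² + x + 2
x = 100: LHS = -100³ + 2·100 - 3 = -999803, RHS = -100² + 100 + 2 = -9898; -999803 ≤ -9898 — holds
x = -100: LHS = -(-100)³ + 2·(-100) - 3 = 999797, RHS = -(-100)² + (-100) + 2 = -10098; 999797 ≤ -10098 — FAILS

Answer: Partially: holds for x = 100, fails for x = -100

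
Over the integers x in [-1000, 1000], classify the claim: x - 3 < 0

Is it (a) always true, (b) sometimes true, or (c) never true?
Holds at x = 0: LHS = 0 - 3 = -3; -3 < 0 — holds
Fails at x = 3: LHS = 3 - 3 = 0; 0 < 0 — FAILS
It is satisfied by some integers in the range but not all.

Answer: Sometimes true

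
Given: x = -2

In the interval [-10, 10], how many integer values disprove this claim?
Counterexamples in [-10, 10]: {-10, -9, -8, -7, -6, -5, -4, -3, -1, 0, 1, 2, 3, 4, 5, 6, 7, 8, 9, 10}.

Counting them gives 20 values.

Answer: 20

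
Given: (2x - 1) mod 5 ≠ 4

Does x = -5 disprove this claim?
Substitute x = -5 into the relation:
x = -5: LHS = (2·(-5) - 1) mod 5 = (-11) mod 5 = 4; 4 ≠ 4 — FAILS

Since the claim fails at x = -5, this value is a counterexample.

Answer: Yes, x = -5 is a counterexample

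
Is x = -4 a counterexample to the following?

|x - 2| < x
Substitute x = -4 into the relation:
x = -4: LHS = |(-4) - 2| = |-6| = 6; 6 < -4 — FAILS

Since the claim fails at x = -4, this value is a counterexample.

Answer: Yes, x = -4 is a counterexample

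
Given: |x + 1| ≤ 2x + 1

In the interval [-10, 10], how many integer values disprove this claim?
Counterexamples in [-10, 10]: {-10, -9, -8, -7, -6, -5, -4, -3, -2, -1}.

Counting them gives 10 values.

Answer: 10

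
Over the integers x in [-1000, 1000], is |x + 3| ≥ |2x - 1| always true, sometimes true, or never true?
Holds at x = 0: LHS = |0 + 3| = |3| = 3, RHS = |2·0 - 1| = |-1| = 1; 3 ≥ 1 — holds
Fails at x = -1: LHS = |(-1) + 3| = |2| = 2, RHS = |2·(-1) - 1| = |-3| = 3; 2 ≥ 3 — FAILS
It is satisfied by some integers in the range but not all.

Answer: Sometimes true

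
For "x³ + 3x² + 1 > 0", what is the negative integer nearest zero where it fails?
Testing negative integers from -1 downward:
x = -1: LHS = (-1)³ + 3·(-1)² + 1 = 3; 3 > 0 — holds
x = -2: LHS = (-2)³ + 3·(-2)² + 1 = 5; 5 > 0 — holds
x = -3: LHS = (-3)³ + 3·(-3)² + 1 = 1; 1 > 0 — holds
x = -4: LHS = (-4)³ + 3·(-4)² + 1 = -15; -15 > 0 — FAILS  ← closest negative counterexample to 0

Answer: x = -4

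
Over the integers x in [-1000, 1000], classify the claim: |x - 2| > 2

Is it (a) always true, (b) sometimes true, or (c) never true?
Holds at x = -1: LHS = |(-1) - 2| = |-3| = 3; 3 > 2 — holds
Fails at x = 0: LHS = |0 - 2| = |-2| = 2; 2 > 2 — FAILS
It is satisfied by some integers in the range but not all.

Answer: Sometimes true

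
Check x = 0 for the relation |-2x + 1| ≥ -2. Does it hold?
x = 0: LHS = |-2·0 + 1| = |1| = 1; 1 ≥ -2 — holds

The relation is satisfied at x = 0.

Answer: Yes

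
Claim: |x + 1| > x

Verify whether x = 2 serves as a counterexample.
Substitute x = 2 into the relation:
x = 2: LHS = |2 + 1| = |3| = 3; 3 > 2 — holds

The relation holds at x = 2, so it is not a counterexample.

Answer: No, x = 2 is not a counterexample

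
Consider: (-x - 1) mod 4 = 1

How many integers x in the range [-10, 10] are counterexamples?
Counterexamples in [-10, 10]: {-9, -8, -7, -5, -4, -3, -1, 0, 1, 3, 4, 5, 7, 8, 9}.

Counting them gives 15 values.

Answer: 15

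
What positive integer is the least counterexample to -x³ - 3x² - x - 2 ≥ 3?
Testing positive integers:
x = 1: LHS = -1³ - 3·1² - 1 - 2 = -7; -7 ≥ 3 — FAILS  ← smallest positive counterexample

Answer: x = 1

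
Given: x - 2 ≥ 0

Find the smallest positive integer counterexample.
Testing positive integers:
x = 1: LHS = 1 - 2 = -1; -1 ≥ 0 — FAILS  ← smallest positive counterexample

Answer: x = 1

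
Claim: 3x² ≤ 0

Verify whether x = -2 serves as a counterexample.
Substitute x = -2 into the relation:
x = -2: LHS = 3·(-2)² = 12; 12 ≤ 0 — FAILS

Since the claim fails at x = -2, this value is a counterexample.

Answer: Yes, x = -2 is a counterexample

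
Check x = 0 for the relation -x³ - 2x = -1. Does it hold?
x = 0: LHS = -0³ - 2·0 = 0; 0 = -1 — FAILS

The relation fails at x = 0, so x = 0 is a counterexample.

Answer: No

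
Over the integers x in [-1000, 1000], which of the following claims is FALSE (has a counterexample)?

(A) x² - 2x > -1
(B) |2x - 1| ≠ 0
(A) x = 1: LHS = 1² - 2·1 = -1; -1 > -1 — FAILS

(B) Over all integers in [-1000, 1000], LHS − RHS is always positive; it is smallest at x = 0, where it equals 1:
x = 0: LHS = |2·0 - 1| = |-1| = 1; 1 ≠ 0 — holds
At the ends of the range:
x = -1000: LHS = |2·(-1000) - 1| = |-2001| = 2001; 2001 ≠ 0 — holds
x = 1000: LHS = |2·1000 - 1| = |1999| = 1999; 1999 ≠ 0 — holds
Hence LHS − RHS is never 0, i.e. the two sides are never equal, so the relation holds for every integer in [-1000, 1000].

Only (A) has a counterexample.

Answer: A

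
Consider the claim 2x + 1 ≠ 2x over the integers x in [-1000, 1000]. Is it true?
Over all integers in [-1000, 1000], LHS − RHS is always positive; it is smallest at x = 0, where it equals 1:
x = 0: LHS = 2·0 + 1 = 1, RHS = 2·0 = 0; 1 ≠ 0 — holds
At the ends of the range:
x = -1000: LHS = 2·(-1000) + 1 = -1999, RHS = 2·(-1000) = -2000; -1999 ≠ -2000 — holds
x = 1000: LHS = 2·1000 + 1 = 2001, RHS = 2·1000 = 2000; 2001 ≠ 2000 — holds
Hence LHS − RHS is never 0, i.e. the two sides are never equal, so the relation holds for every integer in [-1000, 1000].

No counterexample exists.

Answer: True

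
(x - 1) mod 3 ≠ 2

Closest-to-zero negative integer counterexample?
Testing negative integers from -1 downward:
x = -1: LHS = ((-1) - 1) mod 3 = (-2) mod 3 = 1; 1 ≠ 2 — holds
x = -2: LHS = ((-2) - 1) mod 3 = (-3) mod 3 = 0; 0 ≠ 2 — holds
x = -3: LHS = ((-3) - 1) mod 3 = (-4) mod 3 = 2; 2 ≠ 2 — FAILS  ← closest negative counterexample to 0

Answer: x = -3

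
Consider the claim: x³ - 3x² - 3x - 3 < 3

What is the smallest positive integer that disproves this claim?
Testing positive integers:
x = 1: LHS = 1³ - 3·1² - 3·1 - 3 = -8; -8 < 3 — holds
x = 2: LHS = 2³ - 3·2² - 3·2 - 3 = -13; -13 < 3 — holds
x = 3: LHS = 3³ - 3·3² - 3·3 - 3 = -12; -12 < 3 — holds
x = 4: LHS = 4³ - 3·4² - 3·4 - 3 = 1; 1 < 3 — holds
x = 5: LHS = 5³ - 3·5² - 3·5 - 3 = 32; 32 < 3 — FAILS  ← smallest positive counterexample

Answer: x = 5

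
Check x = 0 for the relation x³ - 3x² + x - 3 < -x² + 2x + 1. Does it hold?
x = 0: LHS = 0³ - 3·0² + 0 - 3 = -3, RHS = -0² + 2·0 + 1 = 1; -3 < 1 — holds

The relation is satisfied at x = 0.

Answer: Yes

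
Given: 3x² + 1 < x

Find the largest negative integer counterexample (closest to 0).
Testing negative integers from -1 downward:
x = -1: LHS = 3·(-1)² + 1 = 4; 4 < -1 — FAILS  ← closest negative counterexample to 0

Answer: x = -1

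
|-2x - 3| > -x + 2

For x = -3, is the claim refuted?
Substitute x = -3 into the relation:
x = -3: LHS = |-2·(-3) - 3| = |3| = 3, RHS = -(-3) + 2 = 5; 3 > 5 — FAILS

Since the claim fails at x = -3, this value is a counterexample.

Answer: Yes, x = -3 is a counterexample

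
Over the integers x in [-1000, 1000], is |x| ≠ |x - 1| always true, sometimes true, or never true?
Track d = LHS − RHS over the integers in [-1000, 1000]. Equality would need d = 0, but d changes sign only between consecutive integers, jumping over 0:
x = 0: LHS = |0| = 0, RHS = |0 - 1| = |-1| = 1; 0 ≠ 1 — holds  (d = -1)
x = 1: LHS = |1| = 1, RHS = |1 - 1| = |0| = 0; 1 ≠ 0 — holds  (d = 1)
Away from these crossings d keeps a constant sign, and checking every integer in [-1000, 1000] confirms d ≠ 0 throughout. Hence the two sides are never equal, so the relation holds for every integer in [-1000, 1000].

No counterexample exists.

Answer: Always true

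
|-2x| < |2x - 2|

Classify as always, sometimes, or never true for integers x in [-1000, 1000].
Holds at x = 0: LHS = |-2·0| = |0| = 0, RHS = |2·0 - 2| = |-2| = 2; 0 < 2 — holds
Fails at x = 1: LHS = |-2·1| = |-2| = 2, RHS = |2·1 - 2| = |0| = 0; 2 < 0 — FAILS
It is satisfied by some integers in the range but not all.

Answer: Sometimes true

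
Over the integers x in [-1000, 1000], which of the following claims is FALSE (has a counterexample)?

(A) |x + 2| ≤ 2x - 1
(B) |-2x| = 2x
(A) x = 0: LHS = |0 + 2| = |2| = 2, RHS = 2·0 - 1 = -1; 2 ≤ -1 — FAILS
(B) x = -1: LHS = |-2·(-1)| = |2| = 2, RHS = 2·(-1) = -2; 2 = -2 — FAILS

Answer: Both A and B are false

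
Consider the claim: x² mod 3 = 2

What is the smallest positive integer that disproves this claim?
Testing positive integers:
x = 1: LHS = (1²) mod 3 = 1 mod 3 = 1; 1 = 2 — FAILS  ← smallest positive counterexample

Answer: x = 1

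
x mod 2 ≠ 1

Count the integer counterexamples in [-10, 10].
Counterexamples in [-10, 10]: {-9, -7, -5, -3, -1, 1, 3, 5, 7, 9}.

Counting them gives 10 values.

Answer: 10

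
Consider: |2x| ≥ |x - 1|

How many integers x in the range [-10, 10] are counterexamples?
Counterexamples in [-10, 10]: {0}.

Counting them gives 1 values.

Answer: 1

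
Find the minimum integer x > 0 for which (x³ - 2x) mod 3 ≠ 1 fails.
Testing positive integers:
x = 1: LHS = (1³ - 2·1) mod 3 = (-1) mod 3 = 2; 2 ≠ 1 — holds
x = 2: LHS = (2³ - 2·2) mod 3 = 4 mod 3 = 1; 1 ≠ 1 — FAILS  ← smallest positive counterexample

Answer: x = 2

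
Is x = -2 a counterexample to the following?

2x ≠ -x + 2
Substitute x = -2 into the relation:
x = -2: LHS = 2·(-2) = -4, RHS = -(-2) + 2 = 4; -4 ≠ 4 — holds

The relation holds at x = -2, so it is not a counterexample.

Answer: No, x = -2 is not a counterexample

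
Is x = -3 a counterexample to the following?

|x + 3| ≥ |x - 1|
Substitute x = -3 into the relation:
x = -3: LHS = |(-3) + 3| = |0| = 0, RHS = |(-3) - 1| = |-4| = 4; 0 ≥ 4 — FAILS

Since the claim fails at x = -3, this value is a counterexample.

Answer: Yes, x = -3 is a counterexample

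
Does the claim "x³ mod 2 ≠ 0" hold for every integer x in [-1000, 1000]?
The claim fails at x = 0:
x = 0: LHS = (0³) mod 2 = 0 mod 2 = 0; 0 ≠ 0 — FAILS

Because a single integer refutes it, the statement is false.

Answer: False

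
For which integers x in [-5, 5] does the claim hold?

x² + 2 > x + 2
Holds for: {-5, -4, -3, -2, -1, 2, 3, 4, 5}
Fails for: {0, 1}

Answer: {-5, -4, -3, -2, -1, 2, 3, 4, 5}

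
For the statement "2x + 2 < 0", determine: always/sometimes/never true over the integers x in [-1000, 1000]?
Holds at x = -2: LHS = 2·(-2) + 2 = -2; -2 < 0 — holds
Fails at x = 0: LHS = 2·0 + 2 = 2; 2 < 0 — FAILS
It is satisfied by some integers in the range but not all.

Answer: Sometimes true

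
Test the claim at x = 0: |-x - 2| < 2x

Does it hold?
x = 0: LHS = |-0 - 2| = |-2| = 2, RHS = 2·0 = 0; 2 < 0 — FAILS

The relation fails at x = 0, so x = 0 is a counterexample.

Answer: No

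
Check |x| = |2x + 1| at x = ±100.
x = 100: LHS = |100| = 100, RHS = |2·100 + 1| = |201| = 201; 100 = 201 — FAILS
x = -100: LHS = |-100| = 100, RHS = |2·(-100) + 1| = |-199| = 199; 100 = 199 — FAILS

Answer: No, fails for both x = 100 and x = -100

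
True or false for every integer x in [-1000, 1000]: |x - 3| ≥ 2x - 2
The claim fails at x = 2:
x = 2: LHS = |2 - 3| = |-1| = 1, RHS = 2·2 - 2 = 2; 1 ≥ 2 — FAILS

Because a single integer refutes it, the statement is false.

Answer: False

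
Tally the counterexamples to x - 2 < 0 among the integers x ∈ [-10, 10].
Counterexamples in [-10, 10]: {2, 3, 4, 5, 6, 7, 8, 9, 10}.

Counting them gives 9 values.

Answer: 9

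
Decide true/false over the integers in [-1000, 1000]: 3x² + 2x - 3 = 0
The claim fails at x = 0:
x = 0: LHS = 3·0² + 2·0 - 3 = -3; -3 = 0 — FAILS

Because a single integer refutes it, the statement is false.

Answer: False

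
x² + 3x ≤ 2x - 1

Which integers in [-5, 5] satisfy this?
Over all integers in [-5, 5], LHS − RHS is smallest at x = 0, where it equals 1:
x = 0: LHS = 0² + 3·0 = 0, RHS = 2·0 - 1 = -1; 0 ≤ -1 — FAILS
At the ends of the range:
x = -5: LHS = (-5)² + 3·(-5) = 10, RHS = 2·(-5) - 1 = -11; 10 ≤ -11 — FAILS
x = 5: LHS = 5² + 3·5 = 40, RHS = 2·5 - 1 = 9; 40 ≤ 9 — FAILS
Hence LHS − RHS is never zero or negative, i.e. LHS > RHS throughout, so the claimed relation (≤) fails for every integer in [-5, 5].

Answer: None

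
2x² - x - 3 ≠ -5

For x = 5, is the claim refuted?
Substitute x = 5 into the relation:
x = 5: LHS = 2·5² - 5 - 3 = 42; 42 ≠ -5 — holds

The relation holds at x = 5, so it is not a counterexample.

Answer: No, x = 5 is not a counterexample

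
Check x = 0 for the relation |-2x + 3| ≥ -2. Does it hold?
x = 0: LHS = |-2·0 + 3| = |3| = 3; 3 ≥ -2 — holds

The relation is satisfied at x = 0.

Answer: Yes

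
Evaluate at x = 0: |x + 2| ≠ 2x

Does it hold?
x = 0: LHS = |0 + 2| = |2| = 2, RHS = 2·0 = 0; 2 ≠ 0 — holds

The relation is satisfied at x = 0.

Answer: Yes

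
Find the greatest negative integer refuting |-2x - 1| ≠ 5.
Testing negative integers from -1 downward:
x = -1: LHS = |-2·(-1) - 1| = |1| = 1; 1 ≠ 5 — holds
x = -2: LHS = |-2·(-2) - 1| = |3| = 3; 3 ≠ 5 — holds
x = -3: LHS = |-2·(-3) - 1| = |5| = 5; 5 ≠ 5 — FAILS  ← closest negative counterexample to 0

Answer: x = -3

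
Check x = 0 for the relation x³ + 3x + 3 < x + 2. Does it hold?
x = 0: LHS = 0³ + 3·0 + 3 = 3, RHS = 0 + 2 = 2; 3 < 2 — FAILS

The relation fails at x = 0, so x = 0 is a counterexample.

Answer: No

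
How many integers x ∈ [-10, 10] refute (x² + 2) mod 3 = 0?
Counterexamples in [-10, 10]: {-9, -6, -3, 0, 3, 6, 9}.

Counting them gives 7 values.

Answer: 7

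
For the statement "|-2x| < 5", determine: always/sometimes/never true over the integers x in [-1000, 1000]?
Holds at x = 0: LHS = |-2·0| = |0| = 0; 0 < 5 — holds
Fails at x = 3: LHS = |-2·3| = |-6| = 6; 6 < 5 — FAILS
It is satisfied by some integers in the range but not all.

Answer: Sometimes true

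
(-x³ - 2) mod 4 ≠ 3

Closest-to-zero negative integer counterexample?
Testing negative integers from -1 downward:
x = -1: LHS = (-(-1)³ - 2) mod 4 = (-1) mod 4 = 3; 3 ≠ 3 — FAILS  ← closest negative counterexample to 0

Answer: x = -1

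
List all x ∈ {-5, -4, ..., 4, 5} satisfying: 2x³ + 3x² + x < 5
Holds for: {-5, -4, -3, -2, -1, 0}
Fails for: {1, 2, 3, 4, 5}

Answer: {-5, -4, -3, -2, -1, 0}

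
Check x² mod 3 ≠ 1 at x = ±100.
x = 100: LHS = (100²) mod 3 = 10000 mod 3 = 1; 1 ≠ 1 — FAILS
x = -100: LHS = ((-100)²) mod 3 = 10000 mod 3 = 1; 1 ≠ 1 — FAILS

Answer: No, fails for both x = 100 and x = -100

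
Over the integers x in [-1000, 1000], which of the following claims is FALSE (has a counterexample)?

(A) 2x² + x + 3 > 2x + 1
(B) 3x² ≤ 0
(A) Over all integers in [-1000, 1000], LHS − RHS is smallest at x = 0, where it equals 2:
x = 0: LHS = 2·0² + 0 + 3 = 3, RHS = 2·0 + 1 = 1; 3 > 1 — holds
At the ends of the range:
x = -1000: LHS = 2·(-1000)² + (-1000) + 3 = 1999003, RHS = 2·(-1000) + 1 = -1999; 1999003 > -1999 — holds
x = 1000: LHS = 2·1000² + 1000 + 3 = 2001003, RHS = 2·1000 + 1 = 2001; 2001003 > 2001 — holds
Hence LHS − RHS is never zero or negative, i.e. LHS > RHS throughout, so the relation holds for every integer in [-1000, 1000].

(B) x = 1: LHS = 3·1² = 3; 3 ≤ 0 — FAILS

Only (B) has a counterexample.

Answer: B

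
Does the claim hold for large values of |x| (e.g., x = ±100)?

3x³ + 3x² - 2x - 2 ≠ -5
x = 100: LHS = 3·100³ + 3·100² - 2·100 - 2 = 3029798; 3029798 ≠ -5 — holds
x = -100: LHS = 3·(-100)³ + 3·(-100)² - 2·(-100) - 2 = -2969802; -2969802 ≠ -5 — holds

Answer: Yes, holds for both x = 100 and x = -100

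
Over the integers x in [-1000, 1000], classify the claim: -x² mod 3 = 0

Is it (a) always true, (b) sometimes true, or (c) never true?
Holds at x = 0: LHS = (-0²) mod 3 = 0 mod 3 = 0; 0 = 0 — holds
Fails at x = 1: LHS = (-1²) mod 3 = (-1) mod 3 = 2; 2 = 0 — FAILS
It is satisfied by some integers in the range but not all.

Answer: Sometimes true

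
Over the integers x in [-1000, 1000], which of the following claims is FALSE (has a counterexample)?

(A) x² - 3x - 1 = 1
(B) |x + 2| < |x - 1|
(A) x = 0: LHS = 0² - 3·0 - 1 = -1; -1 = 1 — FAILS
(B) x = 0: LHS = |0 + 2| = |2| = 2, RHS = |0 - 1| = |-1| = 1; 2 < 1 — FAILS

Answer: Both A and B are false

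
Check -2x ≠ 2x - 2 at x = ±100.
x = 100: LHS = -2·100 = -200, RHS = 2·100 - 2 = 198; -200 ≠ 198 — holds
x = -100: LHS = -2·(-100) = 200, RHS = 2·(-100) - 2 = -202; 200 ≠ -202 — holds

Answer: Yes, holds for both x = 100 and x = -100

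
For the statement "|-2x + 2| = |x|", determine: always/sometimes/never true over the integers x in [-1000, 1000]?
Holds at x = 2: LHS = |-2·2 + 2| = |-2| = 2, RHS = |2| = 2; 2 = 2 — holds
Fails at x = 0: LHS = |-2·0 + 2| = |2| = 2, RHS = |0| = 0; 2 = 0 — FAILS
It is satisfied by some integers in the range but not all.

Answer: Sometimes true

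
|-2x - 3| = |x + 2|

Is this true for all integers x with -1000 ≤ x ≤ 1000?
The claim fails at x = 0:
x = 0: LHS = |-2·0 - 3| = |-3| = 3, RHS = |0 + 2| = |2| = 2; 3 = 2 — FAILS

Because a single integer refutes it, the statement is false.

Answer: False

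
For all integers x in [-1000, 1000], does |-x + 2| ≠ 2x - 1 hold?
The claim fails at x = 1:
x = 1: LHS = |-1 + 2| = |1| = 1, RHS = 2·1 - 1 = 1; 1 ≠ 1 — FAILS

Because a single integer refutes it, the statement is false.

Answer: False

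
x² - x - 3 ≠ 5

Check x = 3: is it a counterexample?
Substitute x = 3 into the relation:
x = 3: LHS = 3² - 3 - 3 = 3; 3 ≠ 5 — holds

The relation holds at x = 3, so it is not a counterexample.

Answer: No, x = 3 is not a counterexample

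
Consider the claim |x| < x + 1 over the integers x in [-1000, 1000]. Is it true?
The claim fails at x = -1:
x = -1: LHS = |-1| = 1, RHS = (-1) + 1 = 0; 1 < 0 — FAILS

Because a single integer refutes it, the statement is false.

Answer: False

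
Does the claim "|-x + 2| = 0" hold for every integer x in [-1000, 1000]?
The claim fails at x = 0:
x = 0: LHS = |-0 + 2| = |2| = 2; 2 = 0 — FAILS

Because a single integer refutes it, the statement is false.

Answer: False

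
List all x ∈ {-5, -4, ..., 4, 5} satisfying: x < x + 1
Over all integers in [-5, 5], LHS − RHS is largest at x = 0, where it equals -1:
x = 0: RHS = 0 + 1 = 1; 0 < 1 — holds
At the ends of the range:
x = -5: RHS = (-5) + 1 = -4; -5 < -4 — holds
x = 5: RHS = 5 + 1 = 6; 5 < 6 — holds
Hence LHS − RHS is never zero or positive, i.e. LHS < RHS throughout, so the relation holds for every integer in [-5, 5].

Answer: All integers in [-5, 5]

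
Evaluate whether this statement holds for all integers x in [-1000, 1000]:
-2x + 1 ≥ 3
The claim fails at x = 0:
x = 0: LHS = -2·0 + 1 = 1; 1 ≥ 3 — FAILS

Because a single integer refutes it, the statement is false.

Answer: False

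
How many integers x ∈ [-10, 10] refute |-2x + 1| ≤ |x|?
Counterexamples in [-10, 10]: {-10, -9, -8, -7, -6, -5, -4, -3, -2, -1, 0, 2, 3, 4, 5, 6, 7, 8, 9, 10}.

Counting them gives 20 values.

Answer: 20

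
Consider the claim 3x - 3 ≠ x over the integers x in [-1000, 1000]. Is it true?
Track d = LHS − RHS over the integers in [-1000, 1000]. Equality would need d = 0, but d changes sign only between consecutive integers, jumping over 0:
x = 1: LHS = 3·1 - 3 = 0; 0 ≠ 1 — holds  (d = -1)
x = 2: LHS = 3·2 - 3 = 3; 3 ≠ 2 — holds  (d = 1)
Away from these crossings d keeps a constant sign, and checking every integer in [-1000, 1000] confirms d ≠ 0 throughout. Hence the two sides are never equal, so the relation holds for every integer in [-1000, 1000].

No counterexample exists.

Answer: True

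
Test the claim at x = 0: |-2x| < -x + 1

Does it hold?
x = 0: LHS = |-2·0| = |0| = 0, RHS = -0 + 1 = 1; 0 < 1 — holds

The relation is satisfied at x = 0.

Answer: Yes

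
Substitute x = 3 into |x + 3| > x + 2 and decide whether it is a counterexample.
Substitute x = 3 into the relation:
x = 3: LHS = |3 + 3| = |6| = 6, RHS = 3 + 2 = 5; 6 > 5 — holds

The relation holds at x = 3, so it is not a counterexample.

Answer: No, x = 3 is not a counterexample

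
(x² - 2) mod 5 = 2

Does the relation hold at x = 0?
x = 0: LHS = (0² - 2) mod 5 = (-2) mod 5 = 3; 3 = 2 — FAILS

The relation fails at x = 0, so x = 0 is a counterexample.

Answer: No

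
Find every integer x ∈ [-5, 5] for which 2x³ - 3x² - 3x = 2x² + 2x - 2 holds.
Holds for: {-1}
Fails for: {-5, -4, -3, -2, 0, 1, 2, 3, 4, 5}

Answer: {-1}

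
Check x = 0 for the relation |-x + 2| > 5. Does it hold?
x = 0: LHS = |-0 + 2| = |2| = 2; 2 > 5 — FAILS

The relation fails at x = 0, so x = 0 is a counterexample.

Answer: No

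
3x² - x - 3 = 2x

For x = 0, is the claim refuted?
Substitute x = 0 into the relation:
x = 0: LHS = 3·0² - 0 - 3 = -3, RHS = 2·0 = 0; -3 = 0 — FAILS

Since the claim fails at x = 0, this value is a counterexample.

Answer: Yes, x = 0 is a counterexample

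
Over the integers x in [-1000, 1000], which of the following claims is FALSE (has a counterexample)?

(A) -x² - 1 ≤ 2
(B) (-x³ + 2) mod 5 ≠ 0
(A) Over all integers in [-1000, 1000], LHS − RHS is largest at x = 0, where it equals -3:
x = 0: LHS = -0² - 1 = -1; -1 ≤ 2 — holds
At the ends of the range:
x = -1000: LHS = -(-1000)² - 1 = -1000001; -1000001 ≤ 2 — holds
x = 1000: LHS = -1000² - 1 = -1000001; -1000001 ≤ 2 — holds
Hence LHS − RHS is never positive, i.e. LHS ≤ RHS throughout, so the relation holds for every integer in [-1000, 1000].

(B) x = -2: LHS = (-(-2)³ + 2) mod 5 = 10 mod 5 = 0; 0 ≠ 0 — FAILS

Only (B) has a counterexample.

Answer: B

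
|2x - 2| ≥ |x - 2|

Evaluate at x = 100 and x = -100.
x = 100: LHS = |2·100 - 2| = |198| = 198, RHS = |100 - 2| = |98| = 98; 198 ≥ 98 — holds
x = -100: LHS = |2·(-100) - 2| = |-202| = 202, RHS = |(-100) - 2| = |-102| = 102; 202 ≥ 102 — holds

Answer: Yes, holds for both x = 100 and x = -100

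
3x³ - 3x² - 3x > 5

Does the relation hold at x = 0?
x = 0: LHS = 3·0³ - 3·0² - 3·0 = 0; 0 > 5 — FAILS

The relation fails at x = 0, so x = 0 is a counterexample.

Answer: No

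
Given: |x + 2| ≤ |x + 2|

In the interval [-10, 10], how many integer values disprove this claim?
Over all integers in [-10, 10], LHS − RHS is largest at x = 0, where it equals 0:
x = 0: LHS = |0 + 2| = |2| = 2, RHS = |0 + 2| = |2| = 2; 2 ≤ 2 — holds
At the ends of the range:
x = -10: LHS = |(-10) + 2| = |-8| = 8, RHS = |(-10) + 2| = |-8| = 8; 8 ≤ 8 — holds
x = 10: LHS = |10 + 2| = |12| = 12, RHS = |10 + 2| = |12| = 12; 12 ≤ 12 — holds
Hence LHS − RHS is never positive, i.e. LHS ≤ RHS throughout, so the relation holds for every integer in [-10, 10].

No counterexample appears in that range.

Answer: 0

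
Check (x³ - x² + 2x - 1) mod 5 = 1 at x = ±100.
x = 100: LHS = (100³ - 100² + 2·100 - 1) mod 5 = 990199 mod 5 = 4; 4 = 1 — FAILS
x = -100: LHS = ((-100)³ - (-100)² + 2·(-100) - 1) mod 5 = (-1010201) mod 5 = 4; 4 = 1 — FAILS

Answer: No, fails for both x = 100 and x = -100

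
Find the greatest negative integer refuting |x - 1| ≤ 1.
Testing negative integers from -1 downward:
x = -1: LHS = |(-1) - 1| = |-2| = 2; 2 ≤ 1 — FAILS  ← closest negative counterexample to 0

Answer: x = -1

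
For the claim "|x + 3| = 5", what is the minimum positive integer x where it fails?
Testing positive integers:
x = 1: LHS = |1 + 3| = |4| = 4; 4 = 5 — FAILS  ← smallest positive counterexample

Answer: x = 1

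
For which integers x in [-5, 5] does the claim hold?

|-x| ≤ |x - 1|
Holds for: {-5, -4, -3, -2, -1, 0}
Fails for: {1, 2, 3, 4, 5}

Answer: {-5, -4, -3, -2, -1, 0}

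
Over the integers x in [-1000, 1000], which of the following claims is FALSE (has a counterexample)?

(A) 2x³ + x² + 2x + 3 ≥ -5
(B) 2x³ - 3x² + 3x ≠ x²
(A) x = -2: LHS = 2·(-2)³ + (-2)² + 2·(-2) + 3 = -13; -13 ≥ -5 — FAILS
(B) x = 0: LHS = 2·0³ - 3·0² + 3·0 = 0, RHS = 0² = 0; 0 ≠ 0 — FAILS

Answer: Both A and B are false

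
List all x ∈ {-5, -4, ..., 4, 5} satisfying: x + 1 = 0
Holds for: {-1}
Fails for: {-5, -4, -3, -2, 0, 1, 2, 3, 4, 5}

Answer: {-1}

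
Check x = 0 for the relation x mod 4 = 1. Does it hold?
x = 0: LHS = 0 mod 4 = 0; 0 = 1 — FAILS

The relation fails at x = 0, so x = 0 is a counterexample.

Answer: No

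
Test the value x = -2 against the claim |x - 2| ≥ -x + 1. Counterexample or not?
Substitute x = -2 into the relation:
x = -2: LHS = |(-2) - 2| = |-4| = 4, RHS = -(-2) + 1 = 3; 4 ≥ 3 — holds

The relation holds at x = -2, so it is not a counterexample.

Answer: No, x = -2 is not a counterexample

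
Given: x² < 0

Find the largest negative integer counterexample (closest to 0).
Testing negative integers from -1 downward:
x = -1: LHS = (-1)² = 1; 1 < 0 — FAILS  ← closest negative counterexample to 0

Answer: x = -1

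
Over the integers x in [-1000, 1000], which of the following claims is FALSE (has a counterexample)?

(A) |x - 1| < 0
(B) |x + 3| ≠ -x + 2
(A) x = 0: LHS = |0 - 1| = |-1| = 1; 1 < 0 — FAILS

(B) Track d = LHS − RHS over the integers in [-1000, 1000]. Equality would need d = 0, but d changes sign only between consecutive integers, jumping over 0:
x = -1: LHS = |(-1) + 3| = |2| = 2, RHS = -(-1) + 2 = 3; 2 ≠ 3 — holds  (d = -1)
x = 0: LHS = |0 + 3| = |3| = 3, RHS = -0 + 2 = 2; 3 ≠ 2 — holds  (d = 1)
Away from these crossings d keeps a constant sign, and checking every integer in [-1000, 1000] confirms d ≠ 0 throughout. Hence the two sides are never equal, so the relation holds for every integer in [-1000, 1000].

Only (A) has a counterexample.

Answer: A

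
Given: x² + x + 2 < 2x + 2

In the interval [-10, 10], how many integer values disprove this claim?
Counterexamples in [-10, 10]: {-10, -9, -8, -7, -6, -5, -4, -3, -2, -1, 0, 1, 2, 3, 4, 5, 6, 7, 8, 9, 10}.

Counting them gives 21 values.

Answer: 21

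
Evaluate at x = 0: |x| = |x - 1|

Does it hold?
x = 0: LHS = |0| = 0, RHS = |0 - 1| = |-1| = 1; 0 = 1 — FAILS

The relation fails at x = 0, so x = 0 is a counterexample.

Answer: No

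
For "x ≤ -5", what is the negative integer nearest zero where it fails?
Testing negative integers from -1 downward:
x = -1: -1 ≤ -5 — FAILS  ← closest negative counterexample to 0

Answer: x = -1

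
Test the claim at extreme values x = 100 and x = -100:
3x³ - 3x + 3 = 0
x = 100: LHS = 3·100³ - 3·100 + 3 = 2999703; 2999703 = 0 — FAILS
x = -100: LHS = 3·(-100)³ - 3·(-100) + 3 = -2999697; -2999697 = 0 — FAILS

Answer: No, fails for both x = 100 and x = -100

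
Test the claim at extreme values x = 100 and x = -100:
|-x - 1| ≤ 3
x = 100: LHS = |-100 - 1| = |-101| = 101; 101 ≤ 3 — FAILS
x = -100: LHS = |-(-100) - 1| = |99| = 99; 99 ≤ 3 — FAILS

Answer: No, fails for both x = 100 and x = -100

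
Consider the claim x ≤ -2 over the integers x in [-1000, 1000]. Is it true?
The claim fails at x = 0:
x = 0: 0 ≤ -2 — FAILS

Because a single integer refutes it, the statement is false.

Answer: False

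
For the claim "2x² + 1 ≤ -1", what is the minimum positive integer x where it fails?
Testing positive integers:
x = 1: LHS = 2·1² + 1 = 3; 3 ≤ -1 — FAILS  ← smallest positive counterexample

Answer: x = 1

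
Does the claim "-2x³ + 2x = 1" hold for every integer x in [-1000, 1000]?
The claim fails at x = 0:
x = 0: LHS = -2·0³ + 2·0 = 0; 0 = 1 — FAILS

Because a single integer refutes it, the statement is false.

Answer: False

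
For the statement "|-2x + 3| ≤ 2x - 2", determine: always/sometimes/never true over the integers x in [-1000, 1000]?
Holds at x = 2: LHS = |-2·2 + 3| = |-1| = 1, RHS = 2·2 - 2 = 2; 1 ≤ 2 — holds
Fails at x = 0: LHS = |-2·0 + 3| = |3| = 3, RHS = 2·0 - 2 = -2; 3 ≤ -2 — FAILS
It is satisfied by some integers in the range but not all.

Answer: Sometimes true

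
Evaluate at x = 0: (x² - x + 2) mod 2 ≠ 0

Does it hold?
x = 0: LHS = (0² - 0 + 2) mod 2 = 2 mod 2 = 0; 0 ≠ 0 — FAILS

The relation fails at x = 0, so x = 0 is a counterexample.

Answer: No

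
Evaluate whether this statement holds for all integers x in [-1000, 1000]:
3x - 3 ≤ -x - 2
The claim fails at x = 1:
x = 1: LHS = 3·1 - 3 = 0, RHS = -1 - 2 = -3; 0 ≤ -3 — FAILS

Because a single integer refutes it, the statement is false.

Answer: False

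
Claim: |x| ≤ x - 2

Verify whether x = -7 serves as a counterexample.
Substitute x = -7 into the relation:
x = -7: LHS = |-7| = 7, RHS = (-7) - 2 = -9; 7 ≤ -9 — FAILS

Since the claim fails at x = -7, this value is a counterexample.

Answer: Yes, x = -7 is a counterexample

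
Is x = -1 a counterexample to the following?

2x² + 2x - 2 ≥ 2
Substitute x = -1 into the relation:
x = -1: LHS = 2·(-1)² + 2·(-1) - 2 = -2; -2 ≥ 2 — FAILS

Since the claim fails at x = -1, this value is a counterexample.

Answer: Yes, x = -1 is a counterexample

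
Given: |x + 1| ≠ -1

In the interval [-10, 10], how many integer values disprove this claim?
An absolute value is never negative, so the left side is ≥ 0 for every x, while the right side is -1. Tightest case in [-10, 10] is x = -1:
x = -1: LHS = |(-1) + 1| = |0| = 0; 0 ≠ -1 — holds
Hence LHS − RHS is never 0, i.e. the two sides are never equal, so the relation holds for every integer in [-10, 10].

No counterexample appears in that range.

Answer: 0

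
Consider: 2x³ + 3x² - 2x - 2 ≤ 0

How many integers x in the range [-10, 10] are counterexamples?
Counterexamples in [-10, 10]: {-1, 1, 2, 3, 4, 5, 6, 7, 8, 9, 10}.

Counting them gives 11 values.

Answer: 11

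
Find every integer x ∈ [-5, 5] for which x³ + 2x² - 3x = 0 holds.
Holds for: {-3, 0, 1}
Fails for: {-5, -4, -2, -1, 2, 3, 4, 5}

Answer: {-3, 0, 1}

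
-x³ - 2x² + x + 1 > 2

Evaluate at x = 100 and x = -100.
x = 100: LHS = -100³ - 2·100² + 100 + 1 = -1019899; -1019899 > 2 — FAILS
x = -100: LHS = -(-100)³ - 2·(-100)² + (-100) + 1 = 979901; 979901 > 2 — holds

Answer: Partially: fails for x = 100, holds for x = -100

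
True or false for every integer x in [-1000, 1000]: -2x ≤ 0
The claim fails at x = -1:
x = -1: LHS = -2·(-1) = 2; 2 ≤ 0 — FAILS

Because a single integer refutes it, the statement is false.

Answer: False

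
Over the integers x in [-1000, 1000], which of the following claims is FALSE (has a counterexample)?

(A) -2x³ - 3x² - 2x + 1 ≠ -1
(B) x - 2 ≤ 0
(A) Track d = LHS − RHS over the integers in [-1000, 1000]. Equality would need d = 0, but d changes sign only between consecutive integers, jumping over 0:
x = 0: LHS = -2·0³ - 3·0² - 2·0 + 1 = 1; 1 ≠ -1 — holds  (d = 2)
x = 1: LHS = -2·1³ - 3·1² - 2·1 + 1 = -6; -6 ≠ -1 — holds  (d = -5)
Away from these crossings d keeps a constant sign, and checking every integer in [-1000, 1000] confirms d ≠ 0 throughout. Hence the two sides are never equal, so the relation holds for every integer in [-1000, 1000].

(B) x = 3: LHS = 3 - 2 = 1; 1 ≤ 0 — FAILS

Only (B) has a counterexample.

Answer: B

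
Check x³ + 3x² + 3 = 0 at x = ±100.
x = 100: LHS = 100³ + 3·100² + 3 = 1030003; 1030003 = 0 — FAILS
x = -100: LHS = (-100)³ + 3·(-100)² + 3 = -969997; -969997 = 0 — FAILS

Answer: No, fails for both x = 100 and x = -100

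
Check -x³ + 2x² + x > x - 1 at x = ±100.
x = 100: LHS = -100³ + 2·100² + 100 = -979900, RHS = 100 - 1 = 99; -979900 > 99 — FAILS
x = -100: LHS = -(-100)³ + 2·(-100)² + (-100) = 1019900, RHS = (-100) - 1 = -101; 1019900 > -101 — holds

Answer: Partially: fails for x = 100, holds for x = -100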